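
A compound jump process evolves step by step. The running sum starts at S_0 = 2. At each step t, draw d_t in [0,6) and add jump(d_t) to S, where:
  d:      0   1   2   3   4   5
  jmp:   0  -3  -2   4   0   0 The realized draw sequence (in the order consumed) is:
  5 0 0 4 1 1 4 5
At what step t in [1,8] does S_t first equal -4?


6

t=0: S=2, d=5, jump=0, S_1=2
t=1: S=2, d=0, jump=0, S_2=2
t=2: S=2, d=0, jump=0, S_3=2
t=3: S=2, d=4, jump=0, S_4=2
t=4: S=2, d=1, jump=-3, S_5=-1
t=5: S=-1, d=1, jump=-3, S_6=-4
t=6: S=-4, d=4, jump=0, S_7=-4
t=7: S=-4, d=5, jump=0, S_8=-4


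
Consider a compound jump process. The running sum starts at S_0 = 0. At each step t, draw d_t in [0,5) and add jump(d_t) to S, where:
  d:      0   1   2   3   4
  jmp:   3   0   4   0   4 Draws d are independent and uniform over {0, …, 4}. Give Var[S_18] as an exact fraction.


Outcome values over d=0..4: [3, 0, 4, 0, 4]
Σy = 11, Σy² = 41, M = 5
μ = 11/5 = 11/5,  σ² = 41/5 − (11/5)² = 84/25
Independent increments: Var[S_18] = 18·σ² = 18·(84/25) = 1512/25

1512/25


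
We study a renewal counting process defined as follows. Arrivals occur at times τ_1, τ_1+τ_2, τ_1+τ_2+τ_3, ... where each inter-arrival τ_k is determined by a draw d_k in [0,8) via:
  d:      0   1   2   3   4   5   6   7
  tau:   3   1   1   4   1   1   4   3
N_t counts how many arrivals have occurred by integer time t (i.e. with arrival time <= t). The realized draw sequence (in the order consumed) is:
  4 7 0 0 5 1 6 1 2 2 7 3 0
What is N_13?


draw d_1=4: τ_1=1, arrival time A_1=1
draw d_2=7: τ_2=3, arrival time A_2=4
draw d_3=0: τ_3=3, arrival time A_3=7
draw d_4=0: τ_4=3, arrival time A_4=10
draw d_5=5: τ_5=1, arrival time A_5=11
draw d_6=1: τ_6=1, arrival time A_6=12
draw d_7=6: τ_7=4, arrival time A_7=16
draw d_8=1: τ_8=1, arrival time A_8=17
draw d_9=2: τ_9=1, arrival time A_9=18
draw d_10=2: τ_10=1, arrival time A_10=19
draw d_11=7: τ_11=3, arrival time A_11=22
draw d_12=3: τ_12=4, arrival time A_12=26
draw d_13=0: τ_13=3, arrival time A_13=29
N_t over t=0..13: 0:0 1:1 2:1 3:1 4:2 5:2 6:2 7:3 8:3 9:3 10:4 11:5 12:6 13:6

6


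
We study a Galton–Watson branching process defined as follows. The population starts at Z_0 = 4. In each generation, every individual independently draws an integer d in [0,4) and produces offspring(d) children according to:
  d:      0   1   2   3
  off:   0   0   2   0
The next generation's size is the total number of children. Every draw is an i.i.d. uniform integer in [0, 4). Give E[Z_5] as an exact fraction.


Outcome values over d=0..3: [0, 0, 2, 0]
Σy = 2, Σy² = 4, M = 4
μ = 2/4 = 1/2,  σ² = 4/4 − (1/2)² = 3/4
E[Z_0] = 4
E[Z_1] = 1/2·E[Z_0] = 2
E[Z_2] = 1/2·E[Z_1] = 1
E[Z_3] = 1/2·E[Z_2] = 1/2
E[Z_4] = 1/2·E[Z_3] = 1/4
E[Z_5] = 1/2·E[Z_4] = 1/8

1/8


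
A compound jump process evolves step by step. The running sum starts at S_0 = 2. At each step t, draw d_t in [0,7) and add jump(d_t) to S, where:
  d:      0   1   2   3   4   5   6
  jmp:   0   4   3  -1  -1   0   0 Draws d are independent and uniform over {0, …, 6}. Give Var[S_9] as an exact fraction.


1476/49

Outcome values over d=0..6: [0, 4, 3, -1, -1, 0, 0]
Σy = 5, Σy² = 27, M = 7
μ = 5/7 = 5/7,  σ² = 27/7 − (5/7)² = 164/49
Independent increments: Var[S_9] = 9·σ² = 9·(164/49) = 1476/49


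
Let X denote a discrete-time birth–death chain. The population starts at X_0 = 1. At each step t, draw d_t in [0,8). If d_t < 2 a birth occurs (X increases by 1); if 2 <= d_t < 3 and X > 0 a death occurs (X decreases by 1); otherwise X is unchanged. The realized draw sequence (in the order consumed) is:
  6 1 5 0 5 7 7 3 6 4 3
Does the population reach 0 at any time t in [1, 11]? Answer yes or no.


t=0: X=1, d=6 → hold, X_1=1
t=1: X=1, d=1 → birth, X_2=2
t=2: X=2, d=5 → hold, X_3=2
t=3: X=2, d=0 → birth, X_4=3
t=4: X=3, d=5 → hold, X_5=3
t=5: X=3, d=7 → hold, X_6=3
t=6: X=3, d=7 → hold, X_7=3
t=7: X=3, d=3 → hold, X_8=3
t=8: X=3, d=6 → hold, X_9=3
t=9: X=3, d=4 → hold, X_10=3
t=10: X=3, d=3 → hold, X_11=3

no


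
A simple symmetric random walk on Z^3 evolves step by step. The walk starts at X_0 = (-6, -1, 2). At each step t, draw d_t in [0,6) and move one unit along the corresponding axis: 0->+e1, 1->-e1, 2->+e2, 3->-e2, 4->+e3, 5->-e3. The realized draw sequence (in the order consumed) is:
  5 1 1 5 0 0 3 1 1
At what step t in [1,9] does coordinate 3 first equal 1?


1

t=0: X=(-6, -1, 2), d=5 → -e3, X_1=(-6, -1, 1)
t=1: X=(-6, -1, 1), d=1 → -e1, X_2=(-7, -1, 1)
t=2: X=(-7, -1, 1), d=1 → -e1, X_3=(-8, -1, 1)
t=3: X=(-8, -1, 1), d=5 → -e3, X_4=(-8, -1, 0)
t=4: X=(-8, -1, 0), d=0 → +e1, X_5=(-7, -1, 0)
t=5: X=(-7, -1, 0), d=0 → +e1, X_6=(-6, -1, 0)
t=6: X=(-6, -1, 0), d=3 → -e2, X_7=(-6, -2, 0)
t=7: X=(-6, -2, 0), d=1 → -e1, X_8=(-7, -2, 0)
t=8: X=(-7, -2, 0), d=1 → -e1, X_9=(-8, -2, 0)


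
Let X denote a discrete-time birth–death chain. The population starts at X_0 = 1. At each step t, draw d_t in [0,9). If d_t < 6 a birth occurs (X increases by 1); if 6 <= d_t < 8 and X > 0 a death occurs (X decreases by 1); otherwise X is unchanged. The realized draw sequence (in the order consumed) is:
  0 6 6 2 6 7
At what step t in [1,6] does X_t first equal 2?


1

t=0: X=1, d=0 → birth, X_1=2
t=1: X=2, d=6 → death, X_2=1
t=2: X=1, d=6 → death, X_3=0
t=3: X=0, d=2 → birth, X_4=1
t=4: X=1, d=6 → death, X_5=0
t=5: X=0, d=7 → hold, X_6=0


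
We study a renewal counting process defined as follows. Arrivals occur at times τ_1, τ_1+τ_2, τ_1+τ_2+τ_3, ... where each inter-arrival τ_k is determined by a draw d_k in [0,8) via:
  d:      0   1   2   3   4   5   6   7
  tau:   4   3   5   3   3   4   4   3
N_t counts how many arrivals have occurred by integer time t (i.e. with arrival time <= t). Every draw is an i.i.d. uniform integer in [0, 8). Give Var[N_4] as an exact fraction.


7/64

Inter-arrival values over d=0..7: [4, 3, 5, 3, 3, 4, 4, 3]
Each d has probability 1/8, so the pmf of τ is: f(3) = 1/2, f(4) = 3/8, f(5) = 1/8
Let p_n(j) = P(N_n = j), with p_0 = [1]. Condition on τ_1: p_n(0) = P(τ > n), and for j >= 1, p_n(j) = Σ_{k<=n} f(k)·p_{n−k}(j−1)
p_1 = [1]  (j = 0)
p_2 = [1]  (j = 0)
p_3 = [1/2, 1/2]  (j = 0..1)
p_4 = [1/8, 7/8]  (j = 0..1)
E[N_4] = Σ j·p_4(j) = 7/8;  E[N_4²] = Σ j²·p_4(j) = 7/8
Var[N_4] = 7/8 − (7/8)² = 7/64


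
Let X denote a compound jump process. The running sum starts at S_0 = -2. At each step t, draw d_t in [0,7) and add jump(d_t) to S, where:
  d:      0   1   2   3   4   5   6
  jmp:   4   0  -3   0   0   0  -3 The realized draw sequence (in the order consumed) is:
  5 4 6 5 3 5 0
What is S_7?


-1

t=0: S=-2, d=5, jump=0, S_1=-2
t=1: S=-2, d=4, jump=0, S_2=-2
t=2: S=-2, d=6, jump=-3, S_3=-5
t=3: S=-5, d=5, jump=0, S_4=-5
t=4: S=-5, d=3, jump=0, S_5=-5
t=5: S=-5, d=5, jump=0, S_6=-5
t=6: S=-5, d=0, jump=4, S_7=-1


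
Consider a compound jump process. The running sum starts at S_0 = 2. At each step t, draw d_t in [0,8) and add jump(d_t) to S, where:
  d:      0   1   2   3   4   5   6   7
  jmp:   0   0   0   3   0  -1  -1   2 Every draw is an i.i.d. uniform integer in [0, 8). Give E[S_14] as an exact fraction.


29/4

Outcome values over d=0..7: [0, 0, 0, 3, 0, -1, -1, 2]
Σy = 3, Σy² = 15, M = 8
μ = 3/8 = 3/8,  σ² = 15/8 − (3/8)² = 111/64
E[S_14] = 2 + 14·(3/8) = 29/4


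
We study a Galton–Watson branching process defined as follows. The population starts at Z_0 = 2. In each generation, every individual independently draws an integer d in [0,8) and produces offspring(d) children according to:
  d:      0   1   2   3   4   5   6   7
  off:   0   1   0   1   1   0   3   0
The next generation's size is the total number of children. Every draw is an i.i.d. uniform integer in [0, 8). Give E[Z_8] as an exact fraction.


Outcome values over d=0..7: [0, 1, 0, 1, 1, 0, 3, 0]
Σy = 6, Σy² = 12, M = 8
μ = 6/8 = 3/4,  σ² = 12/8 − (3/4)² = 15/16
E[Z_0] = 2
E[Z_1] = 3/4·E[Z_0] = 3/2
E[Z_2] = 3/4·E[Z_1] = 9/8
E[Z_3] = 3/4·E[Z_2] = 27/32
E[Z_4] = 3/4·E[Z_3] = 81/128
E[Z_5] = 3/4·E[Z_4] = 243/512
E[Z_6] = 3/4·E[Z_5] = 729/2048
E[Z_7] = 3/4·E[Z_6] = 2187/8192
E[Z_8] = 3/4·E[Z_7] = 6561/32768

6561/32768


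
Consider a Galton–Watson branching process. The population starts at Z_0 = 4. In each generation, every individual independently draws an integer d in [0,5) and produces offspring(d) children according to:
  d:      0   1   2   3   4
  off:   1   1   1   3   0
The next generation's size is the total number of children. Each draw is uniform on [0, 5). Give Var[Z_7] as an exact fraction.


903906625536/6103515625

Outcome values over d=0..4: [1, 1, 1, 3, 0]
Σy = 6, Σy² = 12, M = 5
μ = 6/5 = 6/5,  σ² = 12/5 − (6/5)² = 24/25
V_0 = 0, E_0 = 4
V_1 = 24/25·E_0 + (6/5)²·V_0 = 96/25;  E_1 = 24/5
V_2 = 24/25·E_1 + (6/5)²·V_1 = 6336/625;  E_2 = 144/25
V_3 = 24/25·E_2 + (6/5)²·V_2 = 314496/15625;  E_3 = 864/125
V_4 = 24/25·E_3 + (6/5)²·V_3 = 13913856/390625;  E_4 = 5184/625
V_5 = 24/25·E_4 + (6/5)²·V_4 = 578658816/9765625;  E_5 = 31104/3125
V_6 = 24/25·E_5 + (6/5)²·V_5 = 23164517376/244140625;  E_6 = 186624/15625
V_7 = 24/25·E_6 + (6/5)²·V_6 = 903906625536/6103515625;  E_7 = 1119744/78125


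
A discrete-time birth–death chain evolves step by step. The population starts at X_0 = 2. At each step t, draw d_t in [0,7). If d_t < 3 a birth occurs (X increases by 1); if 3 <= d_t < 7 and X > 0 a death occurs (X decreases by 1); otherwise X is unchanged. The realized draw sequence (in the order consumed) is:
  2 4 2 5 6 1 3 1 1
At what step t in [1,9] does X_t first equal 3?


1

t=0: X=2, d=2 → birth, X_1=3
t=1: X=3, d=4 → death, X_2=2
t=2: X=2, d=2 → birth, X_3=3
t=3: X=3, d=5 → death, X_4=2
t=4: X=2, d=6 → death, X_5=1
t=5: X=1, d=1 → birth, X_6=2
t=6: X=2, d=3 → death, X_7=1
t=7: X=1, d=1 → birth, X_8=2
t=8: X=2, d=1 → birth, X_9=3


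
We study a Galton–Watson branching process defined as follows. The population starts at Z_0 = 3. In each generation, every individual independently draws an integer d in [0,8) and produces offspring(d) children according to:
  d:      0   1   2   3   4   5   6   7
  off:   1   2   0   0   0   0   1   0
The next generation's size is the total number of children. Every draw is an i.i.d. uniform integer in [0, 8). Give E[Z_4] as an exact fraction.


Outcome values over d=0..7: [1, 2, 0, 0, 0, 0, 1, 0]
Σy = 4, Σy² = 6, M = 8
μ = 4/8 = 1/2,  σ² = 6/8 − (1/2)² = 1/2
E[Z_0] = 3
E[Z_1] = 1/2·E[Z_0] = 3/2
E[Z_2] = 1/2·E[Z_1] = 3/4
E[Z_3] = 1/2·E[Z_2] = 3/8
E[Z_4] = 1/2·E[Z_3] = 3/16

3/16


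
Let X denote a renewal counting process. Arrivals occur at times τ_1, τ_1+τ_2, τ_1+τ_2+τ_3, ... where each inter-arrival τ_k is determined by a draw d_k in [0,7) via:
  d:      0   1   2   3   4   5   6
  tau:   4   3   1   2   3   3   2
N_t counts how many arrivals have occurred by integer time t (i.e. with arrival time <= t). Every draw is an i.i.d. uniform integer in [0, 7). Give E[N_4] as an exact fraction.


Inter-arrival values over d=0..6: [4, 3, 1, 2, 3, 3, 2]
Each d has probability 1/7, so the pmf of τ is: f(1) = 1/7, f(2) = 2/7, f(3) = 3/7, f(4) = 1/7
Renewal equation for m(n) = E[N_n]: condition on τ_1 = k (if k <= n, one arrival plus a fresh copy on the remaining n−k steps): m(n) = F(n) + Σ_{k<=n} f(k)·m(n−k), where F(n) = P(τ <= n) and m(0) = 0
m(1) = F(1) = 1/7
m(2) = F(2) + f(1)·m(1) = 3/7 + 1/7·1/7 = 22/49
m(3) = F(3) + f(1)·m(2) + f(2)·m(1) = 6/7 + 1/7·22/49 + 2/7·1/7 = 330/343
m(4) = F(4) + f(1)·m(3) + f(2)·m(2) + f(3)·m(1) = 1 + 1/7·330/343 + 2/7·22/49 + 3/7·1/7 = 3186/2401
E[N_4] = m(4) = 3186/2401

3186/2401


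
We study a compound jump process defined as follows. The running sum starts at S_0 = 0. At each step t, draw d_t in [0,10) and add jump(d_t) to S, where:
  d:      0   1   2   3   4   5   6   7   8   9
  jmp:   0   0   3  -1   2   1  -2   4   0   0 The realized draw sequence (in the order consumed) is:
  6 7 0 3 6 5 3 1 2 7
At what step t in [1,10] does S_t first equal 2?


2

t=0: S=0, d=6, jump=-2, S_1=-2
t=1: S=-2, d=7, jump=4, S_2=2
t=2: S=2, d=0, jump=0, S_3=2
t=3: S=2, d=3, jump=-1, S_4=1
t=4: S=1, d=6, jump=-2, S_5=-1
t=5: S=-1, d=5, jump=1, S_6=0
t=6: S=0, d=3, jump=-1, S_7=-1
t=7: S=-1, d=1, jump=0, S_8=-1
t=8: S=-1, d=2, jump=3, S_9=2
t=9: S=2, d=7, jump=4, S_10=6


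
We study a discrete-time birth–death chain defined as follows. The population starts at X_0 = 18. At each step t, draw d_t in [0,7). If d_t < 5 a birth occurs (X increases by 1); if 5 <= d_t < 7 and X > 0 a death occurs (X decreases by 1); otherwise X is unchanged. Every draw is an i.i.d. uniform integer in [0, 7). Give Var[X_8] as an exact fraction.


X can drop by at most 1 per step and X_0 = 18 > T = 8, so X_t >= 18 − t >= 10 > 0 for every t <= 8: the floor at 0 (the 'and X > 0' condition) never binds. Hence X_8 = X_0 + Σ_{t<8} Y_t with i.i.d. increments Y_t = y(d_t) ∈ {+1, −1, 0}.
Outcome values over d=0..6: [1, 1, 1, 1, 1, -1, -1]
Σy = 3, Σy² = 7, M = 7
μ = 3/7 = 3/7,  σ² = 7/7 − (3/7)² = 40/49
Independent increments: Var[X_8] = 8·σ² = 8·(40/49) = 320/49

320/49


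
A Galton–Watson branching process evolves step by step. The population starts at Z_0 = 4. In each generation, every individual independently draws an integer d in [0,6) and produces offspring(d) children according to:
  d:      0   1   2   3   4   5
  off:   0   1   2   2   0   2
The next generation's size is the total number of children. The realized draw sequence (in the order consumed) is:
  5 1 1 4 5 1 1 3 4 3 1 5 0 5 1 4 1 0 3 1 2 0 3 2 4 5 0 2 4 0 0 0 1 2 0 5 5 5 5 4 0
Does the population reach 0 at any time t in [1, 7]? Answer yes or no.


gen 0: Z_0=4, draws=[5, 1, 1, 4], offspring=[2, 1, 1, 0], Z_1=4
gen 1: Z_1=4, draws=[5, 1, 1, 3], offspring=[2, 1, 1, 2], Z_2=6
gen 2: Z_2=6, draws=[4, 3, 1, 5, 0, 5], offspring=[0, 2, 1, 2, 0, 2], Z_3=7
gen 3: Z_3=7, draws=[1, 4, 1, 0, 3, 1, 2], offspring=[1, 0, 1, 0, 2, 1, 2], Z_4=7
gen 4: Z_4=7, draws=[0, 3, 2, 4, 5, 0, 2], offspring=[0, 2, 2, 0, 2, 0, 2], Z_5=8
gen 5: Z_5=8, draws=[4, 0, 0, 0, 1, 2, 0, 5], offspring=[0, 0, 0, 0, 1, 2, 0, 2], Z_6=5
gen 6: Z_6=5, draws=[5, 5, 5, 4, 0], offspring=[2, 2, 2, 0, 0], Z_7=6

no


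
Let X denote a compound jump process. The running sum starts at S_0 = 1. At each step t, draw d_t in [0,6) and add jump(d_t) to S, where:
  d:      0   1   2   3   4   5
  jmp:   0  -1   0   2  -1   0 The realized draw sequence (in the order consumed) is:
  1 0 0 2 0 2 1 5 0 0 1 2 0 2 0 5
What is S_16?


-2

t=0: S=1, d=1, jump=-1, S_1=0
t=1: S=0, d=0, jump=0, S_2=0
t=2: S=0, d=0, jump=0, S_3=0
t=3: S=0, d=2, jump=0, S_4=0
t=4: S=0, d=0, jump=0, S_5=0
t=5: S=0, d=2, jump=0, S_6=0
t=6: S=0, d=1, jump=-1, S_7=-1
t=7: S=-1, d=5, jump=0, S_8=-1
t=8: S=-1, d=0, jump=0, S_9=-1
t=9: S=-1, d=0, jump=0, S_10=-1
t=10: S=-1, d=1, jump=-1, S_11=-2
t=11: S=-2, d=2, jump=0, S_12=-2
t=12: S=-2, d=0, jump=0, S_13=-2
t=13: S=-2, d=2, jump=0, S_14=-2
t=14: S=-2, d=0, jump=0, S_15=-2
t=15: S=-2, d=5, jump=0, S_16=-2


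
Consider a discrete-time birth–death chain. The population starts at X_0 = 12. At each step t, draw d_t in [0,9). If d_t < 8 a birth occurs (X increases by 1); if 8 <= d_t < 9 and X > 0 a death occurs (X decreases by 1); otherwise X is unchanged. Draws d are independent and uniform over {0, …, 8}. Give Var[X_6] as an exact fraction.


X can drop by at most 1 per step and X_0 = 12 > T = 6, so X_t >= 12 − t >= 6 > 0 for every t <= 6: the floor at 0 (the 'and X > 0' condition) never binds. Hence X_6 = X_0 + Σ_{t<6} Y_t with i.i.d. increments Y_t = y(d_t) ∈ {+1, −1, 0}.
Outcome values over d=0..8: [1, 1, 1, 1, 1, 1, 1, 1, -1]
Σy = 7, Σy² = 9, M = 9
μ = 7/9 = 7/9,  σ² = 9/9 − (7/9)² = 32/81
Independent increments: Var[X_6] = 6·σ² = 6·(32/81) = 64/27

64/27


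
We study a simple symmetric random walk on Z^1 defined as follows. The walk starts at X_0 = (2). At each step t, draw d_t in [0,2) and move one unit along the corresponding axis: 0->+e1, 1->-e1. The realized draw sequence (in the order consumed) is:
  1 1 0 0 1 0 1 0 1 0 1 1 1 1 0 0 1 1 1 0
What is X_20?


(-2)

t=0: X=(2), d=1 → -e1, X_1=(1)
t=1: X=(1), d=1 → -e1, X_2=(0)
t=2: X=(0), d=0 → +e1, X_3=(1)
t=3: X=(1), d=0 → +e1, X_4=(2)
t=4: X=(2), d=1 → -e1, X_5=(1)
t=5: X=(1), d=0 → +e1, X_6=(2)
t=6: X=(2), d=1 → -e1, X_7=(1)
t=7: X=(1), d=0 → +e1, X_8=(2)
t=8: X=(2), d=1 → -e1, X_9=(1)
t=9: X=(1), d=0 → +e1, X_10=(2)
t=10: X=(2), d=1 → -e1, X_11=(1)
t=11: X=(1), d=1 → -e1, X_12=(0)
t=12: X=(0), d=1 → -e1, X_13=(-1)
t=13: X=(-1), d=1 → -e1, X_14=(-2)
t=14: X=(-2), d=0 → +e1, X_15=(-1)
t=15: X=(-1), d=0 → +e1, X_16=(0)
t=16: X=(0), d=1 → -e1, X_17=(-1)
t=17: X=(-1), d=1 → -e1, X_18=(-2)
t=18: X=(-2), d=1 → -e1, X_19=(-3)
t=19: X=(-3), d=0 → +e1, X_20=(-2)


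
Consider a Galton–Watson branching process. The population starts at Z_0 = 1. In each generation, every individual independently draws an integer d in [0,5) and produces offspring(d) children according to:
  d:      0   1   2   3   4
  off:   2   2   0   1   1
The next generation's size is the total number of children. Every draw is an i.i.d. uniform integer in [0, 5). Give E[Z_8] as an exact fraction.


Outcome values over d=0..4: [2, 2, 0, 1, 1]
Σy = 6, Σy² = 10, M = 5
μ = 6/5 = 6/5,  σ² = 10/5 − (6/5)² = 14/25
E[Z_0] = 1
E[Z_1] = 6/5·E[Z_0] = 6/5
E[Z_2] = 6/5·E[Z_1] = 36/25
E[Z_3] = 6/5·E[Z_2] = 216/125
E[Z_4] = 6/5·E[Z_3] = 1296/625
E[Z_5] = 6/5·E[Z_4] = 7776/3125
E[Z_6] = 6/5·E[Z_5] = 46656/15625
E[Z_7] = 6/5·E[Z_6] = 279936/78125
E[Z_8] = 6/5·E[Z_7] = 1679616/390625

1679616/390625


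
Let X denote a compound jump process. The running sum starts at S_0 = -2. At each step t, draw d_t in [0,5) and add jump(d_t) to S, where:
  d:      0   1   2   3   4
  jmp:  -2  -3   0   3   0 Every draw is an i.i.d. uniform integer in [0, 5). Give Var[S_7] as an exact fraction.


742/25

Outcome values over d=0..4: [-2, -3, 0, 3, 0]
Σy = -2, Σy² = 22, M = 5
μ = -2/5 = -2/5,  σ² = 22/5 − (-2/5)² = 106/25
Independent increments: Var[S_7] = 7·σ² = 7·(106/25) = 742/25


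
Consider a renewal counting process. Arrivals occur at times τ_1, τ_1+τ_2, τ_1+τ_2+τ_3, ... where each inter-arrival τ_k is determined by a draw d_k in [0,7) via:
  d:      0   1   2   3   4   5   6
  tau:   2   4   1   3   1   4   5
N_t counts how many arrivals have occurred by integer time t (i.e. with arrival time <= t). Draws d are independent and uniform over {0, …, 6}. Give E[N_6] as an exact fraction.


226150/117649

Inter-arrival values over d=0..6: [2, 4, 1, 3, 1, 4, 5]
Each d has probability 1/7, so the pmf of τ is: f(1) = 2/7, f(2) = 1/7, f(3) = 1/7, f(4) = 2/7, f(5) = 1/7
Renewal equation for m(n) = E[N_n]: condition on τ_1 = k (if k <= n, one arrival plus a fresh copy on the remaining n−k steps): m(n) = F(n) + Σ_{k<=n} f(k)·m(n−k), where F(n) = P(τ <= n) and m(0) = 0
m(1) = F(1) = 2/7
m(2) = F(2) + f(1)·m(1) = 3/7 + 2/7·2/7 = 25/49
m(3) = F(3) + f(1)·m(2) + f(2)·m(1) = 4/7 + 2/7·25/49 + 1/7·2/7 = 260/343
m(4) = F(4) + f(1)·m(3) + f(2)·m(2) + f(3)·m(1) = 6/7 + 2/7·260/343 + 1/7·25/49 + 1/7·2/7 = 2851/2401
m(5) = F(5) + f(1)·m(4) + f(2)·m(3) + f(3)·m(2) + f(4)·m(1) = 1 + 2/7·2851/2401 + 1/7·260/343 + 1/7·25/49 + 2/7·2/7 = 26926/16807
m(6) = F(6) + f(1)·m(5) + f(2)·m(4) + f(3)·m(3) + f(4)·m(2) + f(5)·m(1) = 1 + 2/7·26926/16807 + 1/7·2851/2401 + 1/7·260/343 + 2/7·25/49 + 1/7·2/7 = 226150/117649
E[N_6] = m(6) = 226150/117649


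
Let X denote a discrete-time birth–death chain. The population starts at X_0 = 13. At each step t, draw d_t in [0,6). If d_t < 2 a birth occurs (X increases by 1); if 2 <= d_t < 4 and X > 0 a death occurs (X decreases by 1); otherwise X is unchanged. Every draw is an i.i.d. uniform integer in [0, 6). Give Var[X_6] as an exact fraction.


4

X can drop by at most 1 per step and X_0 = 13 > T = 6, so X_t >= 13 − t >= 7 > 0 for every t <= 6: the floor at 0 (the 'and X > 0' condition) never binds. Hence X_6 = X_0 + Σ_{t<6} Y_t with i.i.d. increments Y_t = y(d_t) ∈ {+1, −1, 0}.
Outcome values over d=0..5: [1, 1, -1, -1, 0, 0]
Σy = 0, Σy² = 4, M = 6
μ = 0/6 = 0,  σ² = 4/6 − (0)² = 2/3
Independent increments: Var[X_6] = 6·σ² = 6·(2/3) = 4


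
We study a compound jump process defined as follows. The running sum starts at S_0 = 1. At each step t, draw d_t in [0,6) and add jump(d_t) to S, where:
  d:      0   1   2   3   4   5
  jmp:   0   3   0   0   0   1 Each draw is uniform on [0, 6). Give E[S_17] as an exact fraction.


Outcome values over d=0..5: [0, 3, 0, 0, 0, 1]
Σy = 4, Σy² = 10, M = 6
μ = 4/6 = 2/3,  σ² = 10/6 − (2/3)² = 11/9
E[S_17] = 1 + 17·(2/3) = 37/3

37/3


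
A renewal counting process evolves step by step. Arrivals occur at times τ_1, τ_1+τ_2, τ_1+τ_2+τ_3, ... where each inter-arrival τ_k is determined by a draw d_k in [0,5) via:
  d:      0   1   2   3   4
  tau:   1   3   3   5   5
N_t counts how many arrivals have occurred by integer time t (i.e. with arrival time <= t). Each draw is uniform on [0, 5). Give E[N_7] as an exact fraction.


Inter-arrival values over d=0..4: [1, 3, 3, 5, 5]
Each d has probability 1/5, so the pmf of τ is: f(1) = 1/5, f(3) = 2/5, f(5) = 2/5
Renewal equation for m(n) = E[N_n]: condition on τ_1 = k (if k <= n, one arrival plus a fresh copy on the remaining n−k steps): m(n) = F(n) + Σ_{k<=n} f(k)·m(n−k), where F(n) = P(τ <= n) and m(0) = 0
m(1) = F(1) = 1/5
m(2) = F(2) + f(1)·m(1) = 1/5 + 1/5·1/5 = 6/25
m(3) = F(3) + f(1)·m(2) = 3/5 + 1/5·6/25 = 81/125
m(4) = F(4) + f(1)·m(3) + f(3)·m(1) = 3/5 + 1/5·81/125 + 2/5·1/5 = 506/625
m(5) = F(5) + f(1)·m(4) + f(3)·m(2) = 1 + 1/5·506/625 + 2/5·6/25 = 3931/3125
m(6) = F(6) + f(1)·m(5) + f(3)·m(3) + f(5)·m(1) = 1 + 1/5·3931/3125 + 2/5·81/125 + 2/5·1/5 = 24856/15625
m(7) = F(7) + f(1)·m(6) + f(3)·m(4) + f(5)·m(2) = 1 + 1/5·24856/15625 + 2/5·506/625 + 2/5·6/25 = 135781/78125
E[N_7] = m(7) = 135781/78125

135781/78125


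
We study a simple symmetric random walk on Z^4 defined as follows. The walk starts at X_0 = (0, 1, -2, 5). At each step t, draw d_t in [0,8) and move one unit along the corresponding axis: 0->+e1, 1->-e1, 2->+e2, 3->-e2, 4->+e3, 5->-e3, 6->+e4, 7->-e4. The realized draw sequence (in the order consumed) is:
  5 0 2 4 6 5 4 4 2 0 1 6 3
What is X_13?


t=0: X=(0, 1, -2, 5), d=5 → -e3, X_1=(0, 1, -3, 5)
t=1: X=(0, 1, -3, 5), d=0 → +e1, X_2=(1, 1, -3, 5)
t=2: X=(1, 1, -3, 5), d=2 → +e2, X_3=(1, 2, -3, 5)
t=3: X=(1, 2, -3, 5), d=4 → +e3, X_4=(1, 2, -2, 5)
t=4: X=(1, 2, -2, 5), d=6 → +e4, X_5=(1, 2, -2, 6)
t=5: X=(1, 2, -2, 6), d=5 → -e3, X_6=(1, 2, -3, 6)
t=6: X=(1, 2, -3, 6), d=4 → +e3, X_7=(1, 2, -2, 6)
t=7: X=(1, 2, -2, 6), d=4 → +e3, X_8=(1, 2, -1, 6)
t=8: X=(1, 2, -1, 6), d=2 → +e2, X_9=(1, 3, -1, 6)
t=9: X=(1, 3, -1, 6), d=0 → +e1, X_10=(2, 3, -1, 6)
t=10: X=(2, 3, -1, 6), d=1 → -e1, X_11=(1, 3, -1, 6)
t=11: X=(1, 3, -1, 6), d=6 → +e4, X_12=(1, 3, -1, 7)
t=12: X=(1, 3, -1, 7), d=3 → -e2, X_13=(1, 2, -1, 7)

(1, 2, -1, 7)


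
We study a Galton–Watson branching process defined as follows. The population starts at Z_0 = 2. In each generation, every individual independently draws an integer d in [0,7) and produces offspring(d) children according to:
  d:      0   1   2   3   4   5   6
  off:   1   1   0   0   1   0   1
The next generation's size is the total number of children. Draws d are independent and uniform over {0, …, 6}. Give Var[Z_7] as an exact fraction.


Outcome values over d=0..6: [1, 1, 0, 0, 1, 0, 1]
Σy = 4, Σy² = 4, M = 7
μ = 4/7 = 4/7,  σ² = 4/7 − (4/7)² = 12/49
V_0 = 0, E_0 = 2
V_1 = 12/49·E_0 + (4/7)²·V_0 = 24/49;  E_1 = 8/7
V_2 = 12/49·E_1 + (4/7)²·V_1 = 1056/2401;  E_2 = 32/49
V_3 = 12/49·E_2 + (4/7)²·V_2 = 35712/117649;  E_3 = 128/343
V_4 = 12/49·E_3 + (4/7)²·V_3 = 1098240/5764801;  E_4 = 512/2401
V_5 = 12/49·E_4 + (4/7)²·V_4 = 32323584/282475249;  E_5 = 2048/16807
V_6 = 12/49·E_5 + (4/7)²·V_5 = 930226176/13841287201;  E_6 = 8192/117649
V_7 = 12/49·E_6 + (4/7)²·V_6 = 26448986112/678223072849;  E_7 = 32768/823543

26448986112/678223072849


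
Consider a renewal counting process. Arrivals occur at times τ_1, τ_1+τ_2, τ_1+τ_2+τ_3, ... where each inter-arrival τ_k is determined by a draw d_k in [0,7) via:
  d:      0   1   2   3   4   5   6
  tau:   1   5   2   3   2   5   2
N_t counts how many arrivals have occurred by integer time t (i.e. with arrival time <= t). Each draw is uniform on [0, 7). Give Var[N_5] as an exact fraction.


139184562/282475249

Inter-arrival values over d=0..6: [1, 5, 2, 3, 2, 5, 2]
Each d has probability 1/7, so the pmf of τ is: f(1) = 1/7, f(2) = 3/7, f(3) = 1/7, f(5) = 2/7
Let p_n(j) = P(N_n = j), with p_0 = [1]. Condition on τ_1: p_n(0) = P(τ > n), and for j >= 1, p_n(j) = Σ_{k<=n} f(k)·p_{n−k}(j−1)
p_1 = [6/7, 1/7]  (j = 0..1)
p_2 = [3/7, 27/49, 1/49]  (j = 0..2)
p_3 = [2/7, 4/7, 48/343, 1/343]  (j = 0..3)
p_4 = [2/7, 17/49, 116/343, 69/2401, 1/2401]  (j = 0..4)
p_5 = [0, 25/49, 128/343, 267/2401, 90/16807, 1/16807]  (j = 0..5)
E[N_5] = Σ j·p_5(j) = 27091/16807;  E[N_5²] = Σ j²·p_5(j) = 51949/16807
Var[N_5] = 51949/16807 − (27091/16807)² = 139184562/282475249


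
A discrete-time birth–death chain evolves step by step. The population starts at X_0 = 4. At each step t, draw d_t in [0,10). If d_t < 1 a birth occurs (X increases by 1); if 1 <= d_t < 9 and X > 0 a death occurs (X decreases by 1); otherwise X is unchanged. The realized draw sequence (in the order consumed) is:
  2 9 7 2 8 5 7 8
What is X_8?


t=0: X=4, d=2 → death, X_1=3
t=1: X=3, d=9 → hold, X_2=3
t=2: X=3, d=7 → death, X_3=2
t=3: X=2, d=2 → death, X_4=1
t=4: X=1, d=8 → death, X_5=0
t=5: X=0, d=5 → hold, X_6=0
t=6: X=0, d=7 → hold, X_7=0
t=7: X=0, d=8 → hold, X_8=0

0


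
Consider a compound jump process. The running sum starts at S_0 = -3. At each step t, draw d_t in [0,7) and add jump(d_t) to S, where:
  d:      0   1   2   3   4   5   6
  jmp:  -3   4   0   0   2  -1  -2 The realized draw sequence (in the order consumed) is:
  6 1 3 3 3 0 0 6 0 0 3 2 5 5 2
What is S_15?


-17

t=0: S=-3, d=6, jump=-2, S_1=-5
t=1: S=-5, d=1, jump=4, S_2=-1
t=2: S=-1, d=3, jump=0, S_3=-1
t=3: S=-1, d=3, jump=0, S_4=-1
t=4: S=-1, d=3, jump=0, S_5=-1
t=5: S=-1, d=0, jump=-3, S_6=-4
t=6: S=-4, d=0, jump=-3, S_7=-7
t=7: S=-7, d=6, jump=-2, S_8=-9
t=8: S=-9, d=0, jump=-3, S_9=-12
t=9: S=-12, d=0, jump=-3, S_10=-15
t=10: S=-15, d=3, jump=0, S_11=-15
t=11: S=-15, d=2, jump=0, S_12=-15
t=12: S=-15, d=5, jump=-1, S_13=-16
t=13: S=-16, d=5, jump=-1, S_14=-17
t=14: S=-17, d=2, jump=0, S_15=-17


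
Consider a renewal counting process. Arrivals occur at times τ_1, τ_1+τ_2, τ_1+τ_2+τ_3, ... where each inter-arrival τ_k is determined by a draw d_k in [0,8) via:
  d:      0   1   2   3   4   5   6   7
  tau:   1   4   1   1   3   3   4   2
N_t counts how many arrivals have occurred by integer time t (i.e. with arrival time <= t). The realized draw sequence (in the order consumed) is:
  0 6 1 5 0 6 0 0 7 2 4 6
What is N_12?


4

draw d_1=0: τ_1=1, arrival time A_1=1
draw d_2=6: τ_2=4, arrival time A_2=5
draw d_3=1: τ_3=4, arrival time A_3=9
draw d_4=5: τ_4=3, arrival time A_4=12
draw d_5=0: τ_5=1, arrival time A_5=13
draw d_6=6: τ_6=4, arrival time A_6=17
draw d_7=0: τ_7=1, arrival time A_7=18
draw d_8=0: τ_8=1, arrival time A_8=19
draw d_9=7: τ_9=2, arrival time A_9=21
draw d_10=2: τ_10=1, arrival time A_10=22
draw d_11=4: τ_11=3, arrival time A_11=25
draw d_12=6: τ_12=4, arrival time A_12=29
N_t over t=0..12: 0:0 1:1 2:1 3:1 4:1 5:2 6:2 7:2 8:2 9:3 10:3 11:3 12:4


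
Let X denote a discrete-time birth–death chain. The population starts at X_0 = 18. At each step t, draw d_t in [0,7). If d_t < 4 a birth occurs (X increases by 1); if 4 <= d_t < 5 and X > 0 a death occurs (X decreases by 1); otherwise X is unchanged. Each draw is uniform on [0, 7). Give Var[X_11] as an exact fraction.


X can drop by at most 1 per step and X_0 = 18 > T = 11, so X_t >= 18 − t >= 7 > 0 for every t <= 11: the floor at 0 (the 'and X > 0' condition) never binds. Hence X_11 = X_0 + Σ_{t<11} Y_t with i.i.d. increments Y_t = y(d_t) ∈ {+1, −1, 0}.
Outcome values over d=0..6: [1, 1, 1, 1, -1, 0, 0]
Σy = 3, Σy² = 5, M = 7
μ = 3/7 = 3/7,  σ² = 5/7 − (3/7)² = 26/49
Independent increments: Var[X_11] = 11·σ² = 11·(26/49) = 286/49

286/49


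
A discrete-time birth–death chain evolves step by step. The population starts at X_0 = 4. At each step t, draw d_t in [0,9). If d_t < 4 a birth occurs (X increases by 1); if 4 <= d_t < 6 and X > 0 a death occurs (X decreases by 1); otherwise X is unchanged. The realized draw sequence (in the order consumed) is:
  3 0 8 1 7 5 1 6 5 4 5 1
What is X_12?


t=0: X=4, d=3 → birth, X_1=5
t=1: X=5, d=0 → birth, X_2=6
t=2: X=6, d=8 → hold, X_3=6
t=3: X=6, d=1 → birth, X_4=7
t=4: X=7, d=7 → hold, X_5=7
t=5: X=7, d=5 → death, X_6=6
t=6: X=6, d=1 → birth, X_7=7
t=7: X=7, d=6 → hold, X_8=7
t=8: X=7, d=5 → death, X_9=6
t=9: X=6, d=4 → death, X_10=5
t=10: X=5, d=5 → death, X_11=4
t=11: X=4, d=1 → birth, X_12=5

5


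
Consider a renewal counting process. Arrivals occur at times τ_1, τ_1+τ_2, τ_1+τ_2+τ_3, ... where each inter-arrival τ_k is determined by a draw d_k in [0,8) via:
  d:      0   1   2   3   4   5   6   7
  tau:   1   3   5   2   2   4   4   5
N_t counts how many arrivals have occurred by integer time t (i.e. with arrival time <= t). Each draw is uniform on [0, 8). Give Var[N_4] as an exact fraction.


Inter-arrival values over d=0..7: [1, 3, 5, 2, 2, 4, 4, 5]
Each d has probability 1/8, so the pmf of τ is: f(1) = 1/8, f(2) = 1/4, f(3) = 1/8, f(4) = 1/4, f(5) = 1/4
Let p_n(j) = P(N_n = j), with p_0 = [1]. Condition on τ_1: p_n(0) = P(τ > n), and for j >= 1, p_n(j) = Σ_{k<=n} f(k)·p_{n−k}(j−1)
p_1 = [7/8, 1/8]  (j = 0..1)
p_2 = [5/8, 23/64, 1/64]  (j = 0..2)
p_3 = [1/2, 27/64, 39/512, 1/512]  (j = 0..3)
p_4 = [1/4, 37/64, 81/512, 55/4096, 1/4096]  (j = 0..4)
E[N_4] = Σ j·p_4(j) = 3833/4096;  E[N_4²] = Σ j²·p_4(j) = 5471/4096
Var[N_4] = 5471/4096 − (3833/4096)² = 7717327/16777216

7717327/16777216


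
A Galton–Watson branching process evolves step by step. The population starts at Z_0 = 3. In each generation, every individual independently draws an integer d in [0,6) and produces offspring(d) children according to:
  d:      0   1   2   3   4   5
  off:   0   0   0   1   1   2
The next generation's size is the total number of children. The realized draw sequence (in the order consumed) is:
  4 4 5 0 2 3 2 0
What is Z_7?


0

gen 0: Z_0=3, draws=[4, 4, 5], offspring=[1, 1, 2], Z_1=4
gen 1: Z_1=4, draws=[0, 2, 3, 2], offspring=[0, 0, 1, 0], Z_2=1
gen 2: Z_2=1, draws=[0], offspring=[0], Z_3=0
gen 3: Z_3=0, draws=[], offspring=[], Z_4=0
gen 4: Z_4=0, draws=[], offspring=[], Z_5=0
gen 5: Z_5=0, draws=[], offspring=[], Z_6=0
gen 6: Z_6=0, draws=[], offspring=[], Z_7=0


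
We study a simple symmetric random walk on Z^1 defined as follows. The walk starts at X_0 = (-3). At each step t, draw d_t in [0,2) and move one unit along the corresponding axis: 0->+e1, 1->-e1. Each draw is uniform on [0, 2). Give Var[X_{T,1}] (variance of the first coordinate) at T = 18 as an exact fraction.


18

Outcome values over d=0..1: [1, -1]
Σy = 0, Σy² = 2, M = 2
μ = 0/2 = 0,  σ² = 2/2 − (0)² = 1
Independent increments: Var[X_18] = 18·σ² = 18·(1) = 18


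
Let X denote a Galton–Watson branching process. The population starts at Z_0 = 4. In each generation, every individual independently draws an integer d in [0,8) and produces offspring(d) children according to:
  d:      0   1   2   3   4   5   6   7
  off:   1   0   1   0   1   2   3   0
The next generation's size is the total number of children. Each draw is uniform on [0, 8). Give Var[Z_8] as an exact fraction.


32

Outcome values over d=0..7: [1, 0, 1, 0, 1, 2, 3, 0]
Σy = 8, Σy² = 16, M = 8
μ = 8/8 = 1,  σ² = 16/8 − (1)² = 1
V_0 = 0, E_0 = 4
V_1 = 1·E_0 + (1)²·V_0 = 4;  E_1 = 4
V_2 = 1·E_1 + (1)²·V_1 = 8;  E_2 = 4
V_3 = 1·E_2 + (1)²·V_2 = 12;  E_3 = 4
V_4 = 1·E_3 + (1)²·V_3 = 16;  E_4 = 4
V_5 = 1·E_4 + (1)²·V_4 = 20;  E_5 = 4
V_6 = 1·E_5 + (1)²·V_5 = 24;  E_6 = 4
V_7 = 1·E_6 + (1)²·V_6 = 28;  E_7 = 4
V_8 = 1·E_7 + (1)²·V_7 = 32;  E_8 = 4


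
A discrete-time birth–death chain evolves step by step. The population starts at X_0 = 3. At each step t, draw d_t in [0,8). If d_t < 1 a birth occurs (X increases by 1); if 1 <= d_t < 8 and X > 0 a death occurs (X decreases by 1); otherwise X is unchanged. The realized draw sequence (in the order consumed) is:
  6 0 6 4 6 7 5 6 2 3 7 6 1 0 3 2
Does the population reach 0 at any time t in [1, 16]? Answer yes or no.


t=0: X=3, d=6 → death, X_1=2
t=1: X=2, d=0 → birth, X_2=3
t=2: X=3, d=6 → death, X_3=2
t=3: X=2, d=4 → death, X_4=1
t=4: X=1, d=6 → death, X_5=0
t=5: X=0, d=7 → hold, X_6=0
t=6: X=0, d=5 → hold, X_7=0
t=7: X=0, d=6 → hold, X_8=0
t=8: X=0, d=2 → hold, X_9=0
t=9: X=0, d=3 → hold, X_10=0
t=10: X=0, d=7 → hold, X_11=0
t=11: X=0, d=6 → hold, X_12=0
t=12: X=0, d=1 → hold, X_13=0
t=13: X=0, d=0 → birth, X_14=1
t=14: X=1, d=3 → death, X_15=0
t=15: X=0, d=2 → hold, X_16=0

yes


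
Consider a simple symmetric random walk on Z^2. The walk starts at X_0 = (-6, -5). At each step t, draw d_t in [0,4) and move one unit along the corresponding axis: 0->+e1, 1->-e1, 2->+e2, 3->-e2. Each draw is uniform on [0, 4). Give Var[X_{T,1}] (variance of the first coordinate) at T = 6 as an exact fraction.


Outcome values over d=0..3: [1, -1, 0, 0]
Σy = 0, Σy² = 2, M = 4
μ = 0/4 = 0,  σ² = 2/4 − (0)² = 1/2
Independent increments: Var[X_6] = 6·σ² = 6·(1/2) = 3

3


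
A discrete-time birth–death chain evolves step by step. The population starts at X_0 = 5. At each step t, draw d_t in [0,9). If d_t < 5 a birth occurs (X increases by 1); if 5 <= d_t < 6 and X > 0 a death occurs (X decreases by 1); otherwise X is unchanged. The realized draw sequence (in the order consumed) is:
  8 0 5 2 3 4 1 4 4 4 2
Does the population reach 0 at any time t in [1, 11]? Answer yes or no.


no

t=0: X=5, d=8 → hold, X_1=5
t=1: X=5, d=0 → birth, X_2=6
t=2: X=6, d=5 → death, X_3=5
t=3: X=5, d=2 → birth, X_4=6
t=4: X=6, d=3 → birth, X_5=7
t=5: X=7, d=4 → birth, X_6=8
t=6: X=8, d=1 → birth, X_7=9
t=7: X=9, d=4 → birth, X_8=10
t=8: X=10, d=4 → birth, X_9=11
t=9: X=11, d=4 → birth, X_10=12
t=10: X=12, d=2 → birth, X_11=13


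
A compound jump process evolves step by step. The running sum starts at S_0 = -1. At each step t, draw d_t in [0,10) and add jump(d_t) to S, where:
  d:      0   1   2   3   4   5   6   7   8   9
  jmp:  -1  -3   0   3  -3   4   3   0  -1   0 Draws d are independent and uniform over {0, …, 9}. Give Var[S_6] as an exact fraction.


Outcome values over d=0..9: [-1, -3, 0, 3, -3, 4, 3, 0, -1, 0]
Σy = 2, Σy² = 54, M = 10
μ = 2/10 = 1/5,  σ² = 54/10 − (1/5)² = 134/25
Independent increments: Var[S_6] = 6·σ² = 6·(134/25) = 804/25

804/25


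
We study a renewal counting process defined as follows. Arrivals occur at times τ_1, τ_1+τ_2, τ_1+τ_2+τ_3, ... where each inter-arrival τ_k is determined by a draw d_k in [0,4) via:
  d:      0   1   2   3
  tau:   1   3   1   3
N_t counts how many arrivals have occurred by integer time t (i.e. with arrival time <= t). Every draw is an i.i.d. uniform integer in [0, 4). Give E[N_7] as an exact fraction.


435/128

Inter-arrival values over d=0..3: [1, 3, 1, 3]
Each d has probability 1/4, so the pmf of τ is: f(1) = 1/2, f(3) = 1/2
Renewal equation for m(n) = E[N_n]: condition on τ_1 = k (if k <= n, one arrival plus a fresh copy on the remaining n−k steps): m(n) = F(n) + Σ_{k<=n} f(k)·m(n−k), where F(n) = P(τ <= n) and m(0) = 0
m(1) = F(1) = 1/2
m(2) = F(2) + f(1)·m(1) = 1/2 + 1/2·1/2 = 3/4
m(3) = F(3) + f(1)·m(2) = 1 + 1/2·3/4 = 11/8
m(4) = F(4) + f(1)·m(3) + f(3)·m(1) = 1 + 1/2·11/8 + 1/2·1/2 = 31/16
m(5) = F(5) + f(1)·m(4) + f(3)·m(2) = 1 + 1/2·31/16 + 1/2·3/4 = 75/32
m(6) = F(6) + f(1)·m(5) + f(3)·m(3) = 1 + 1/2·75/32 + 1/2·11/8 = 183/64
m(7) = F(7) + f(1)·m(6) + f(3)·m(4) = 1 + 1/2·183/64 + 1/2·31/16 = 435/128
E[N_7] = m(7) = 435/128


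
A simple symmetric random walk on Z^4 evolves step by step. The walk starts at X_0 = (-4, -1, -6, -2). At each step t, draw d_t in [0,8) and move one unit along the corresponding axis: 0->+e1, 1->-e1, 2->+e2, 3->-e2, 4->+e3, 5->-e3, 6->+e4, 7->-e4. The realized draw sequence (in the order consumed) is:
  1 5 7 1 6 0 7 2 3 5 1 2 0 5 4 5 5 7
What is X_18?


t=0: X=(-4, -1, -6, -2), d=1 → -e1, X_1=(-5, -1, -6, -2)
t=1: X=(-5, -1, -6, -2), d=5 → -e3, X_2=(-5, -1, -7, -2)
t=2: X=(-5, -1, -7, -2), d=7 → -e4, X_3=(-5, -1, -7, -3)
t=3: X=(-5, -1, -7, -3), d=1 → -e1, X_4=(-6, -1, -7, -3)
t=4: X=(-6, -1, -7, -3), d=6 → +e4, X_5=(-6, -1, -7, -2)
t=5: X=(-6, -1, -7, -2), d=0 → +e1, X_6=(-5, -1, -7, -2)
t=6: X=(-5, -1, -7, -2), d=7 → -e4, X_7=(-5, -1, -7, -3)
t=7: X=(-5, -1, -7, -3), d=2 → +e2, X_8=(-5, 0, -7, -3)
t=8: X=(-5, 0, -7, -3), d=3 → -e2, X_9=(-5, -1, -7, -3)
t=9: X=(-5, -1, -7, -3), d=5 → -e3, X_10=(-5, -1, -8, -3)
t=10: X=(-5, -1, -8, -3), d=1 → -e1, X_11=(-6, -1, -8, -3)
t=11: X=(-6, -1, -8, -3), d=2 → +e2, X_12=(-6, 0, -8, -3)
t=12: X=(-6, 0, -8, -3), d=0 → +e1, X_13=(-5, 0, -8, -3)
t=13: X=(-5, 0, -8, -3), d=5 → -e3, X_14=(-5, 0, -9, -3)
t=14: X=(-5, 0, -9, -3), d=4 → +e3, X_15=(-5, 0, -8, -3)
t=15: X=(-5, 0, -8, -3), d=5 → -e3, X_16=(-5, 0, -9, -3)
t=16: X=(-5, 0, -9, -3), d=5 → -e3, X_17=(-5, 0, -10, -3)
t=17: X=(-5, 0, -10, -3), d=7 → -e4, X_18=(-5, 0, -10, -4)

(-5, 0, -10, -4)


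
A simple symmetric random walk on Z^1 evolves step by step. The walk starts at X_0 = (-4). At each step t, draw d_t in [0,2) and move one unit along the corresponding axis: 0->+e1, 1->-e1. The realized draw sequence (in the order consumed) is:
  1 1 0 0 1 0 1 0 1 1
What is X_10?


(-6)

t=0: X=(-4), d=1 → -e1, X_1=(-5)
t=1: X=(-5), d=1 → -e1, X_2=(-6)
t=2: X=(-6), d=0 → +e1, X_3=(-5)
t=3: X=(-5), d=0 → +e1, X_4=(-4)
t=4: X=(-4), d=1 → -e1, X_5=(-5)
t=5: X=(-5), d=0 → +e1, X_6=(-4)
t=6: X=(-4), d=1 → -e1, X_7=(-5)
t=7: X=(-5), d=0 → +e1, X_8=(-4)
t=8: X=(-4), d=1 → -e1, X_9=(-5)
t=9: X=(-5), d=1 → -e1, X_10=(-6)


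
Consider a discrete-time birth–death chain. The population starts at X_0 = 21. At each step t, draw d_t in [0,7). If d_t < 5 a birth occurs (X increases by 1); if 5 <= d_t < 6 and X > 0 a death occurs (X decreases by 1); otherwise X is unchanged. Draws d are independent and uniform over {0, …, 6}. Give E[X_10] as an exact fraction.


187/7

X can drop by at most 1 per step and X_0 = 21 > T = 10, so X_t >= 21 − t >= 11 > 0 for every t <= 10: the floor at 0 (the 'and X > 0' condition) never binds. Hence X_10 = X_0 + Σ_{t<10} Y_t with i.i.d. increments Y_t = y(d_t) ∈ {+1, −1, 0}.
Outcome values over d=0..6: [1, 1, 1, 1, 1, -1, 0]
Σy = 4, Σy² = 6, M = 7
μ = 4/7 = 4/7,  σ² = 6/7 − (4/7)² = 26/49
E[X_10] = 21 + 10·(4/7) = 187/7


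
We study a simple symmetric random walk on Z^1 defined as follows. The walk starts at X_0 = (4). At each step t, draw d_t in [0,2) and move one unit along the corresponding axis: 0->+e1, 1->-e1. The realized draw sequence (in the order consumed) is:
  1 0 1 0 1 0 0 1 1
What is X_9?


t=0: X=(4), d=1 → -e1, X_1=(3)
t=1: X=(3), d=0 → +e1, X_2=(4)
t=2: X=(4), d=1 → -e1, X_3=(3)
t=3: X=(3), d=0 → +e1, X_4=(4)
t=4: X=(4), d=1 → -e1, X_5=(3)
t=5: X=(3), d=0 → +e1, X_6=(4)
t=6: X=(4), d=0 → +e1, X_7=(5)
t=7: X=(5), d=1 → -e1, X_8=(4)
t=8: X=(4), d=1 → -e1, X_9=(3)

(3)


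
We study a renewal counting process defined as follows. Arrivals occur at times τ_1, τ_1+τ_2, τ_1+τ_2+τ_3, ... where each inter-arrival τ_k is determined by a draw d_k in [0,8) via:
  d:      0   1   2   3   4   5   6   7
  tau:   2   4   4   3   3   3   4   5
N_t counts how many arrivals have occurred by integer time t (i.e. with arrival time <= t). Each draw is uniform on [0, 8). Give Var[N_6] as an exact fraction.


Inter-arrival values over d=0..7: [2, 4, 4, 3, 3, 3, 4, 5]
Each d has probability 1/8, so the pmf of τ is: f(2) = 1/8, f(3) = 3/8, f(4) = 3/8, f(5) = 1/8
Let p_n(j) = P(N_n = j), with p_0 = [1]. Condition on τ_1: p_n(0) = P(τ > n), and for j >= 1, p_n(j) = Σ_{k<=n} f(k)·p_{n−k}(j−1)
p_1 = [1]  (j = 0)
p_2 = [7/8, 1/8]  (j = 0..1)
p_3 = [1/2, 1/2]  (j = 0..1)
p_4 = [1/8, 55/64, 1/64]  (j = 0..2)
p_5 = [0, 57/64, 7/64]  (j = 0..2)
p_6 = [0, 21/32, 175/512, 1/512]  (j = 0..3)
E[N_6] = Σ j·p_6(j) = 689/512;  E[N_6²] = Σ j²·p_6(j) = 1045/512
Var[N_6] = 1045/512 − (689/512)² = 60319/262144

60319/262144
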